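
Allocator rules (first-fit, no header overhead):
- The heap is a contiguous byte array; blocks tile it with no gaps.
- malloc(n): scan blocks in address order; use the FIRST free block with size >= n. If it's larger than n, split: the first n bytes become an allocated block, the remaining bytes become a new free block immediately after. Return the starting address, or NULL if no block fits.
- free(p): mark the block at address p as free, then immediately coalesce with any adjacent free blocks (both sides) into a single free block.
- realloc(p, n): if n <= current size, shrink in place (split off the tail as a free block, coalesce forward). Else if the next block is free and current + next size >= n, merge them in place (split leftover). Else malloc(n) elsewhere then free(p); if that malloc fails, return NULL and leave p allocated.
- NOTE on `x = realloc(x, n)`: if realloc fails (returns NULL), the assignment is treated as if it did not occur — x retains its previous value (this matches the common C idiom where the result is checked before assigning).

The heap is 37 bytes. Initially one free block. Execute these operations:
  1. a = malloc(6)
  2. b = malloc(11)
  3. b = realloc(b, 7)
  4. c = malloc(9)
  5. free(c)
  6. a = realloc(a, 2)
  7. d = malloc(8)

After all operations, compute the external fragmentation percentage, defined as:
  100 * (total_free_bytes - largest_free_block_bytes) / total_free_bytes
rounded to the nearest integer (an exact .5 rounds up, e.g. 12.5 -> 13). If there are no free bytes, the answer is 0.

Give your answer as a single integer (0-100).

Op 1: a = malloc(6) -> a = 0; heap: [0-5 ALLOC][6-36 FREE]
Op 2: b = malloc(11) -> b = 6; heap: [0-5 ALLOC][6-16 ALLOC][17-36 FREE]
Op 3: b = realloc(b, 7) -> b = 6; heap: [0-5 ALLOC][6-12 ALLOC][13-36 FREE]
Op 4: c = malloc(9) -> c = 13; heap: [0-5 ALLOC][6-12 ALLOC][13-21 ALLOC][22-36 FREE]
Op 5: free(c) -> (freed c); heap: [0-5 ALLOC][6-12 ALLOC][13-36 FREE]
Op 6: a = realloc(a, 2) -> a = 0; heap: [0-1 ALLOC][2-5 FREE][6-12 ALLOC][13-36 FREE]
Op 7: d = malloc(8) -> d = 13; heap: [0-1 ALLOC][2-5 FREE][6-12 ALLOC][13-20 ALLOC][21-36 FREE]
Free blocks: [4 16] total_free=20 largest=16 -> 100*(20-16)/20 = 400/20 = 20

Answer: 20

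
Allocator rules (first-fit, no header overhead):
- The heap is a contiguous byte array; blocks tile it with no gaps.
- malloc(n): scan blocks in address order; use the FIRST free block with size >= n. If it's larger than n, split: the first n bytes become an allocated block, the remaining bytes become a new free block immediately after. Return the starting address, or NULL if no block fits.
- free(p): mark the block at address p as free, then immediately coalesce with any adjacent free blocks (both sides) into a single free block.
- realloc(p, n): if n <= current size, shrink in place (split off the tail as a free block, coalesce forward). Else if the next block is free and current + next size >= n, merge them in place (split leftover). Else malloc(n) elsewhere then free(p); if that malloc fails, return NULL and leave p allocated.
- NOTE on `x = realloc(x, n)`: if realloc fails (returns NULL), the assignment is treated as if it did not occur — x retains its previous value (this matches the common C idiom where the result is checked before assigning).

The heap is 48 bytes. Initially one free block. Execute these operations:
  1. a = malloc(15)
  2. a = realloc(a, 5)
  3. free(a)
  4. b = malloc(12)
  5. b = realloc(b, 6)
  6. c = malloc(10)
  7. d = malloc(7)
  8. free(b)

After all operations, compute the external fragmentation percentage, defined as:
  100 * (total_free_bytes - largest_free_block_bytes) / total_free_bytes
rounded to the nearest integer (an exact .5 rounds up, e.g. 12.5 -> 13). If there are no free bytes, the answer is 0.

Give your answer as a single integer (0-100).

Answer: 19

Derivation:
Op 1: a = malloc(15) -> a = 0; heap: [0-14 ALLOC][15-47 FREE]
Op 2: a = realloc(a, 5) -> a = 0; heap: [0-4 ALLOC][5-47 FREE]
Op 3: free(a) -> (freed a); heap: [0-47 FREE]
Op 4: b = malloc(12) -> b = 0; heap: [0-11 ALLOC][12-47 FREE]
Op 5: b = realloc(b, 6) -> b = 0; heap: [0-5 ALLOC][6-47 FREE]
Op 6: c = malloc(10) -> c = 6; heap: [0-5 ALLOC][6-15 ALLOC][16-47 FREE]
Op 7: d = malloc(7) -> d = 16; heap: [0-5 ALLOC][6-15 ALLOC][16-22 ALLOC][23-47 FREE]
Op 8: free(b) -> (freed b); heap: [0-5 FREE][6-15 ALLOC][16-22 ALLOC][23-47 FREE]
Free blocks: [6 25] total_free=31 largest=25 -> 100*(31-25)/31 = 600/31 ≈ 19.355 -> rounds to 19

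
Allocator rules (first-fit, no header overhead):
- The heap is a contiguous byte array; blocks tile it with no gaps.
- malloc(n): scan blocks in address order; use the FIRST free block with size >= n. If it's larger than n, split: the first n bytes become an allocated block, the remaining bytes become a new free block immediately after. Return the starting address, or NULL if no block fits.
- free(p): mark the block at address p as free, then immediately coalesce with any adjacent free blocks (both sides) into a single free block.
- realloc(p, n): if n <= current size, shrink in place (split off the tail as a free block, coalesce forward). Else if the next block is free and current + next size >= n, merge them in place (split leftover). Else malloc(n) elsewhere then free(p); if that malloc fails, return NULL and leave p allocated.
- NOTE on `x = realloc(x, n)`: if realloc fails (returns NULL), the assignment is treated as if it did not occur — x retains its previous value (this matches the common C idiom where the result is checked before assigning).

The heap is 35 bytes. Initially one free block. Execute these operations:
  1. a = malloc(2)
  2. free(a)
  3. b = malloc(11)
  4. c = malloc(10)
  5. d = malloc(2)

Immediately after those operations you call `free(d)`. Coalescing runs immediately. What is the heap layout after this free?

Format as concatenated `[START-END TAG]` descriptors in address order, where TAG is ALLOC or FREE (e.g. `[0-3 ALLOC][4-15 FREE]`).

Answer: [0-10 ALLOC][11-20 ALLOC][21-34 FREE]

Derivation:
Op 1: a = malloc(2) -> a = 0; heap: [0-1 ALLOC][2-34 FREE]
Op 2: free(a) -> (freed a); heap: [0-34 FREE]
Op 3: b = malloc(11) -> b = 0; heap: [0-10 ALLOC][11-34 FREE]
Op 4: c = malloc(10) -> c = 11; heap: [0-10 ALLOC][11-20 ALLOC][21-34 FREE]
Op 5: d = malloc(2) -> d = 21; heap: [0-10 ALLOC][11-20 ALLOC][21-22 ALLOC][23-34 FREE]
free(d): d = 21 -> block [21-22 ALLOC]; mark free, coalesce with adjacent free neighbors -> [0-10 ALLOC][11-20 ALLOC][21-34 FREE]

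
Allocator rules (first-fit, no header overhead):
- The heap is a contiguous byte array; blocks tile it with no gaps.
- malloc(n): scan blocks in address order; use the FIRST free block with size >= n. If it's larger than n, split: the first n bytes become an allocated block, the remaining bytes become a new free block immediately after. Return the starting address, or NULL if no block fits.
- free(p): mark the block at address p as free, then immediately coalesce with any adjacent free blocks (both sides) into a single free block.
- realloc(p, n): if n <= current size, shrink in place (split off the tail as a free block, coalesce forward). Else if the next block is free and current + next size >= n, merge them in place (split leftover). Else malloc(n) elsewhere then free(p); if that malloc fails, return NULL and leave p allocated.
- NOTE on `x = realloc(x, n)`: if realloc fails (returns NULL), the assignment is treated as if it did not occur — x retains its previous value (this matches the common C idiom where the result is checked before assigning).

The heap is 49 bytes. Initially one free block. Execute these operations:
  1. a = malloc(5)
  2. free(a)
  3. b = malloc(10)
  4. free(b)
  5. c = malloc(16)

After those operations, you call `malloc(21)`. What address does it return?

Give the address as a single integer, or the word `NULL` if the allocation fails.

Answer: 16

Derivation:
Op 1: a = malloc(5) -> a = 0; heap: [0-4 ALLOC][5-48 FREE]
Op 2: free(a) -> (freed a); heap: [0-48 FREE]
Op 3: b = malloc(10) -> b = 0; heap: [0-9 ALLOC][10-48 FREE]
Op 4: free(b) -> (freed b); heap: [0-48 FREE]
Op 5: c = malloc(16) -> c = 0; heap: [0-15 ALLOC][16-48 FREE]
malloc(21): first-fit scan over [0-15 ALLOC][16-48 FREE] -> 16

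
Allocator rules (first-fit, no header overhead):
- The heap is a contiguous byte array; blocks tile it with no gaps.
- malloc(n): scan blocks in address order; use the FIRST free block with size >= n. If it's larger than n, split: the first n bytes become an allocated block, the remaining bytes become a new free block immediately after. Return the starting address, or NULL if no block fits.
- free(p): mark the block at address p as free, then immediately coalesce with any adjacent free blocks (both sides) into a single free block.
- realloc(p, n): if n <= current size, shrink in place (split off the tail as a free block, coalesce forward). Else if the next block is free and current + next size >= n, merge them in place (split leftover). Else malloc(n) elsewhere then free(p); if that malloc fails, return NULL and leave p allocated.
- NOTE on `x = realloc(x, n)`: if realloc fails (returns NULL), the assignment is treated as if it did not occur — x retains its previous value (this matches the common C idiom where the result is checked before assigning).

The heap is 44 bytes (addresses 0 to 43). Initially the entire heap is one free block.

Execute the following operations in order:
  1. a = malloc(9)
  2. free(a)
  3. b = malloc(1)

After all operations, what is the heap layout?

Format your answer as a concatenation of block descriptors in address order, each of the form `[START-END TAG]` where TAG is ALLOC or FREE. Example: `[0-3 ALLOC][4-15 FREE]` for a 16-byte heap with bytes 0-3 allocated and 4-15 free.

Op 1: a = malloc(9) -> a = 0; heap: [0-8 ALLOC][9-43 FREE]
Op 2: free(a) -> (freed a); heap: [0-43 FREE]
Op 3: b = malloc(1) -> b = 0; heap: [0-0 ALLOC][1-43 FREE]

Answer: [0-0 ALLOC][1-43 FREE]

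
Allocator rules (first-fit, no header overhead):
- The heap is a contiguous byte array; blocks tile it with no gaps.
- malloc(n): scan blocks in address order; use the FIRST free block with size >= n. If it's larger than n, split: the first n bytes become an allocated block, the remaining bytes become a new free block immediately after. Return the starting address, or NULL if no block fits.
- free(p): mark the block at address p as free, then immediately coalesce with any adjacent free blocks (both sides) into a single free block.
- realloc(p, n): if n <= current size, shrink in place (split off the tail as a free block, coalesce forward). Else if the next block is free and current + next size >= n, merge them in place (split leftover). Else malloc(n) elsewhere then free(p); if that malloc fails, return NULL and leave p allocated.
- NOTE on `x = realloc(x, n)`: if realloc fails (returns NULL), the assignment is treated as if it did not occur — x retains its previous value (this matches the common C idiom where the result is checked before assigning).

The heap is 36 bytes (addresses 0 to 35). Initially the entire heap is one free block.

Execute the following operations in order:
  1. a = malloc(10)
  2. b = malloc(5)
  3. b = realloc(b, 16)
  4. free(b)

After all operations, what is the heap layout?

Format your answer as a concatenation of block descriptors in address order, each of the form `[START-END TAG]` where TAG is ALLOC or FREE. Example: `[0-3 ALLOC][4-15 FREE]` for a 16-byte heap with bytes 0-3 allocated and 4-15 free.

Op 1: a = malloc(10) -> a = 0; heap: [0-9 ALLOC][10-35 FREE]
Op 2: b = malloc(5) -> b = 10; heap: [0-9 ALLOC][10-14 ALLOC][15-35 FREE]
Op 3: b = realloc(b, 16) -> b = 10; heap: [0-9 ALLOC][10-25 ALLOC][26-35 FREE]
Op 4: free(b) -> (freed b); heap: [0-9 ALLOC][10-35 FREE]

Answer: [0-9 ALLOC][10-35 FREE]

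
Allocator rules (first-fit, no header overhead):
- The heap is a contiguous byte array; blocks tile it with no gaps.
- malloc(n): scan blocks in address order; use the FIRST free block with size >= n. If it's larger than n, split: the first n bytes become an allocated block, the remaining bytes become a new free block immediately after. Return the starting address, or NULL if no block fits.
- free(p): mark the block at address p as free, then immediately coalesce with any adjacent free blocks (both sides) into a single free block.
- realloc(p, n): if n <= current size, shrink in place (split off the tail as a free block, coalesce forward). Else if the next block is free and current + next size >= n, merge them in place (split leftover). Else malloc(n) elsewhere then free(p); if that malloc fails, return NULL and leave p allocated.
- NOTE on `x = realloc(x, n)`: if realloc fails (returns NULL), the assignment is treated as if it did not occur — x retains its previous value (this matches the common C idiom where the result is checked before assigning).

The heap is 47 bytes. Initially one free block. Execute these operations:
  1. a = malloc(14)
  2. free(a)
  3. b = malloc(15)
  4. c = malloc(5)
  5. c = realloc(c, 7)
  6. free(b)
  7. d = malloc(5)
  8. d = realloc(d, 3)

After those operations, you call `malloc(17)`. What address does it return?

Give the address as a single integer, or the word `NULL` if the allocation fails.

Answer: 22

Derivation:
Op 1: a = malloc(14) -> a = 0; heap: [0-13 ALLOC][14-46 FREE]
Op 2: free(a) -> (freed a); heap: [0-46 FREE]
Op 3: b = malloc(15) -> b = 0; heap: [0-14 ALLOC][15-46 FREE]
Op 4: c = malloc(5) -> c = 15; heap: [0-14 ALLOC][15-19 ALLOC][20-46 FREE]
Op 5: c = realloc(c, 7) -> c = 15; heap: [0-14 ALLOC][15-21 ALLOC][22-46 FREE]
Op 6: free(b) -> (freed b); heap: [0-14 FREE][15-21 ALLOC][22-46 FREE]
Op 7: d = malloc(5) -> d = 0; heap: [0-4 ALLOC][5-14 FREE][15-21 ALLOC][22-46 FREE]
Op 8: d = realloc(d, 3) -> d = 0; heap: [0-2 ALLOC][3-14 FREE][15-21 ALLOC][22-46 FREE]
malloc(17): first-fit scan over [0-2 ALLOC][3-14 FREE][15-21 ALLOC][22-46 FREE] -> 22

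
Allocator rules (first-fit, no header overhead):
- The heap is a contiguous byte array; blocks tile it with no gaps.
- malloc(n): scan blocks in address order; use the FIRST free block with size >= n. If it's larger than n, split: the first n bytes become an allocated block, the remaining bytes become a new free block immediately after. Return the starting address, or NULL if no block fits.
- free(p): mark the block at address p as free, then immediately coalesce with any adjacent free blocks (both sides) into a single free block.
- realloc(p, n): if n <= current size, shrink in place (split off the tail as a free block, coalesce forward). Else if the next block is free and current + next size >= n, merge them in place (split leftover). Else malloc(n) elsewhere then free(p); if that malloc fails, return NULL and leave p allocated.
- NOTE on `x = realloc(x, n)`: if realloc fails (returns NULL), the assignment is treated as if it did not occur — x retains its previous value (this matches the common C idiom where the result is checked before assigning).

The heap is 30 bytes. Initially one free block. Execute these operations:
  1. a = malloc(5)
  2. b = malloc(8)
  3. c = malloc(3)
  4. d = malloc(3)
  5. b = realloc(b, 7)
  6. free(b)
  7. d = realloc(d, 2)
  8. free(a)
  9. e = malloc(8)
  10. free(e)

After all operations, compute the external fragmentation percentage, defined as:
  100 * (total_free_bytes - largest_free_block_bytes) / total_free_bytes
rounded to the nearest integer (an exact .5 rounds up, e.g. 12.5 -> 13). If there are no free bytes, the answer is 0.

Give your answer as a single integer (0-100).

Answer: 48

Derivation:
Op 1: a = malloc(5) -> a = 0; heap: [0-4 ALLOC][5-29 FREE]
Op 2: b = malloc(8) -> b = 5; heap: [0-4 ALLOC][5-12 ALLOC][13-29 FREE]
Op 3: c = malloc(3) -> c = 13; heap: [0-4 ALLOC][5-12 ALLOC][13-15 ALLOC][16-29 FREE]
Op 4: d = malloc(3) -> d = 16; heap: [0-4 ALLOC][5-12 ALLOC][13-15 ALLOC][16-18 ALLOC][19-29 FREE]
Op 5: b = realloc(b, 7) -> b = 5; heap: [0-4 ALLOC][5-11 ALLOC][12-12 FREE][13-15 ALLOC][16-18 ALLOC][19-29 FREE]
Op 6: free(b) -> (freed b); heap: [0-4 ALLOC][5-12 FREE][13-15 ALLOC][16-18 ALLOC][19-29 FREE]
Op 7: d = realloc(d, 2) -> d = 16; heap: [0-4 ALLOC][5-12 FREE][13-15 ALLOC][16-17 ALLOC][18-29 FREE]
Op 8: free(a) -> (freed a); heap: [0-12 FREE][13-15 ALLOC][16-17 ALLOC][18-29 FREE]
Op 9: e = malloc(8) -> e = 0; heap: [0-7 ALLOC][8-12 FREE][13-15 ALLOC][16-17 ALLOC][18-29 FREE]
Op 10: free(e) -> (freed e); heap: [0-12 FREE][13-15 ALLOC][16-17 ALLOC][18-29 FREE]
Free blocks: [13 12] total_free=25 largest=13 -> 100*(25-13)/25 = 1200/25 = 48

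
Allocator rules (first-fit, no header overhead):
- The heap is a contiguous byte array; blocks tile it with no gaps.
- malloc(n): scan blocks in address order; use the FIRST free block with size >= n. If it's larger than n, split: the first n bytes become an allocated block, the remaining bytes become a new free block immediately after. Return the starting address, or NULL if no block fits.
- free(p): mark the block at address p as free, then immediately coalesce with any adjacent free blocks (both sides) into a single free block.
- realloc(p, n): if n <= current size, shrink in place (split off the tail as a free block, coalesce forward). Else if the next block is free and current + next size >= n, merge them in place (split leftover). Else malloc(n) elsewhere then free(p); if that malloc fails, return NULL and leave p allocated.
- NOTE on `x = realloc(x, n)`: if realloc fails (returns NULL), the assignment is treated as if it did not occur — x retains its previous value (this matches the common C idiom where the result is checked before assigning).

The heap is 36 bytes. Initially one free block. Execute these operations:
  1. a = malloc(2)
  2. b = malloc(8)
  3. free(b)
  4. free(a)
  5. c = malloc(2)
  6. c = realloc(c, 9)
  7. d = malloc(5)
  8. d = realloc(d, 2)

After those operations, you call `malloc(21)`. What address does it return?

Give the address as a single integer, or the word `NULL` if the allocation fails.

Op 1: a = malloc(2) -> a = 0; heap: [0-1 ALLOC][2-35 FREE]
Op 2: b = malloc(8) -> b = 2; heap: [0-1 ALLOC][2-9 ALLOC][10-35 FREE]
Op 3: free(b) -> (freed b); heap: [0-1 ALLOC][2-35 FREE]
Op 4: free(a) -> (freed a); heap: [0-35 FREE]
Op 5: c = malloc(2) -> c = 0; heap: [0-1 ALLOC][2-35 FREE]
Op 6: c = realloc(c, 9) -> c = 0; heap: [0-8 ALLOC][9-35 FREE]
Op 7: d = malloc(5) -> d = 9; heap: [0-8 ALLOC][9-13 ALLOC][14-35 FREE]
Op 8: d = realloc(d, 2) -> d = 9; heap: [0-8 ALLOC][9-10 ALLOC][11-35 FREE]
malloc(21): first-fit scan over [0-8 ALLOC][9-10 ALLOC][11-35 FREE] -> 11

Answer: 11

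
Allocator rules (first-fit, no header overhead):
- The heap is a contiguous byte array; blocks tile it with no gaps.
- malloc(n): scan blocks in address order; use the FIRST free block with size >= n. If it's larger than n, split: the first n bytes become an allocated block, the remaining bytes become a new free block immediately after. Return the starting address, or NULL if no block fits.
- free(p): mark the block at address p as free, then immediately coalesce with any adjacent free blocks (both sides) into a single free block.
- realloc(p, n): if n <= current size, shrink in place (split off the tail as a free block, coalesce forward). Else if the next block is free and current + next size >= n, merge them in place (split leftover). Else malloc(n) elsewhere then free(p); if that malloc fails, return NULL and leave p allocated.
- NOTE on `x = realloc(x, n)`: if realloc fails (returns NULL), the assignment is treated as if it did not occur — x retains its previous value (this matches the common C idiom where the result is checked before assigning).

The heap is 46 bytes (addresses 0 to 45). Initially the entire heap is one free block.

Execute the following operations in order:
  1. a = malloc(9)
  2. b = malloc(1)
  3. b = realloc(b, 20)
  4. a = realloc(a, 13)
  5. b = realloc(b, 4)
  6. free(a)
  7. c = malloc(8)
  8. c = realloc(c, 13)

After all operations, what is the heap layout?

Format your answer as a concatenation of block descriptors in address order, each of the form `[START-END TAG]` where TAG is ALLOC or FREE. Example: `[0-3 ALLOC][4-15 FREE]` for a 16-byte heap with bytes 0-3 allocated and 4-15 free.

Op 1: a = malloc(9) -> a = 0; heap: [0-8 ALLOC][9-45 FREE]
Op 2: b = malloc(1) -> b = 9; heap: [0-8 ALLOC][9-9 ALLOC][10-45 FREE]
Op 3: b = realloc(b, 20) -> b = 9; heap: [0-8 ALLOC][9-28 ALLOC][29-45 FREE]
Op 4: a = realloc(a, 13) -> a = 29; heap: [0-8 FREE][9-28 ALLOC][29-41 ALLOC][42-45 FREE]
Op 5: b = realloc(b, 4) -> b = 9; heap: [0-8 FREE][9-12 ALLOC][13-28 FREE][29-41 ALLOC][42-45 FREE]
Op 6: free(a) -> (freed a); heap: [0-8 FREE][9-12 ALLOC][13-45 FREE]
Op 7: c = malloc(8) -> c = 0; heap: [0-7 ALLOC][8-8 FREE][9-12 ALLOC][13-45 FREE]
Op 8: c = realloc(c, 13) -> c = 13; heap: [0-8 FREE][9-12 ALLOC][13-25 ALLOC][26-45 FREE]

Answer: [0-8 FREE][9-12 ALLOC][13-25 ALLOC][26-45 FREE]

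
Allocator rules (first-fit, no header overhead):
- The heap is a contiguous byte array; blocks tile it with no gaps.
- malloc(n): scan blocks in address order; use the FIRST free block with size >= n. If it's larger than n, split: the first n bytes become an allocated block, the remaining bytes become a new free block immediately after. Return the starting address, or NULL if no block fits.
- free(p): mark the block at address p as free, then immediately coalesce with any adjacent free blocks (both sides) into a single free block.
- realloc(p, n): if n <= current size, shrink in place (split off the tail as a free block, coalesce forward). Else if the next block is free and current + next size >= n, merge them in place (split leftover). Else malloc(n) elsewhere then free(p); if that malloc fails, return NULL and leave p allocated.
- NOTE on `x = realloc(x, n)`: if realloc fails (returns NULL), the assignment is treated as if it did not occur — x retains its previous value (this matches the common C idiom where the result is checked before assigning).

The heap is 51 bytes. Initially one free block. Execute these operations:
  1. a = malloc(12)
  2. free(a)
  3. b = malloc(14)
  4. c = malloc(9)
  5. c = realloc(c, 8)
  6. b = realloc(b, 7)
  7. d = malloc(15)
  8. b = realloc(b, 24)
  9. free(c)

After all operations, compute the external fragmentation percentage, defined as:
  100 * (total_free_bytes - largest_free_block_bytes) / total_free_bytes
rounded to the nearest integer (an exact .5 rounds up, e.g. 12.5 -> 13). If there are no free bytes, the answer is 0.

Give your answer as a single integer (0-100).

Op 1: a = malloc(12) -> a = 0; heap: [0-11 ALLOC][12-50 FREE]
Op 2: free(a) -> (freed a); heap: [0-50 FREE]
Op 3: b = malloc(14) -> b = 0; heap: [0-13 ALLOC][14-50 FREE]
Op 4: c = malloc(9) -> c = 14; heap: [0-13 ALLOC][14-22 ALLOC][23-50 FREE]
Op 5: c = realloc(c, 8) -> c = 14; heap: [0-13 ALLOC][14-21 ALLOC][22-50 FREE]
Op 6: b = realloc(b, 7) -> b = 0; heap: [0-6 ALLOC][7-13 FREE][14-21 ALLOC][22-50 FREE]
Op 7: d = malloc(15) -> d = 22; heap: [0-6 ALLOC][7-13 FREE][14-21 ALLOC][22-36 ALLOC][37-50 FREE]
Op 8: b = realloc(b, 24) -> NULL (b unchanged); heap: [0-6 ALLOC][7-13 FREE][14-21 ALLOC][22-36 ALLOC][37-50 FREE]
Op 9: free(c) -> (freed c); heap: [0-6 ALLOC][7-21 FREE][22-36 ALLOC][37-50 FREE]
Free blocks: [15 14] total_free=29 largest=15 -> 100*(29-15)/29 = 1400/29 ≈ 48.276 -> rounds to 48

Answer: 48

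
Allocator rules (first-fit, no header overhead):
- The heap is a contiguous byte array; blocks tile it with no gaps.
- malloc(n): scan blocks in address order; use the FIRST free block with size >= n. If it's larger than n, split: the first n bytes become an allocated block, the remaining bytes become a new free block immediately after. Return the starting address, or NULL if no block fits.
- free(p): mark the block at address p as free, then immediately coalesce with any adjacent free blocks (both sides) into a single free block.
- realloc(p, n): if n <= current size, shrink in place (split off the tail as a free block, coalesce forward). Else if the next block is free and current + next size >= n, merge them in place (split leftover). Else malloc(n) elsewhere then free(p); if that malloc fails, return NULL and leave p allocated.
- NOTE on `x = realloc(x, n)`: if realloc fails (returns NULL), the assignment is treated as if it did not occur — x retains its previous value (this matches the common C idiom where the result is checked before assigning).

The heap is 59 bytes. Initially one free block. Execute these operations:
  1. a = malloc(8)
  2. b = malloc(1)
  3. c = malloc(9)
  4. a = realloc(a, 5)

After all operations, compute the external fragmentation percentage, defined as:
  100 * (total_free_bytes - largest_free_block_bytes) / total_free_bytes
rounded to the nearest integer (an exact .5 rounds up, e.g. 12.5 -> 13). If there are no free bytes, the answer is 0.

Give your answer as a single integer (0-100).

Op 1: a = malloc(8) -> a = 0; heap: [0-7 ALLOC][8-58 FREE]
Op 2: b = malloc(1) -> b = 8; heap: [0-7 ALLOC][8-8 ALLOC][9-58 FREE]
Op 3: c = malloc(9) -> c = 9; heap: [0-7 ALLOC][8-8 ALLOC][9-17 ALLOC][18-58 FREE]
Op 4: a = realloc(a, 5) -> a = 0; heap: [0-4 ALLOC][5-7 FREE][8-8 ALLOC][9-17 ALLOC][18-58 FREE]
Free blocks: [3 41] total_free=44 largest=41 -> 100*(44-41)/44 = 300/44 ≈ 6.818 -> rounds to 7

Answer: 7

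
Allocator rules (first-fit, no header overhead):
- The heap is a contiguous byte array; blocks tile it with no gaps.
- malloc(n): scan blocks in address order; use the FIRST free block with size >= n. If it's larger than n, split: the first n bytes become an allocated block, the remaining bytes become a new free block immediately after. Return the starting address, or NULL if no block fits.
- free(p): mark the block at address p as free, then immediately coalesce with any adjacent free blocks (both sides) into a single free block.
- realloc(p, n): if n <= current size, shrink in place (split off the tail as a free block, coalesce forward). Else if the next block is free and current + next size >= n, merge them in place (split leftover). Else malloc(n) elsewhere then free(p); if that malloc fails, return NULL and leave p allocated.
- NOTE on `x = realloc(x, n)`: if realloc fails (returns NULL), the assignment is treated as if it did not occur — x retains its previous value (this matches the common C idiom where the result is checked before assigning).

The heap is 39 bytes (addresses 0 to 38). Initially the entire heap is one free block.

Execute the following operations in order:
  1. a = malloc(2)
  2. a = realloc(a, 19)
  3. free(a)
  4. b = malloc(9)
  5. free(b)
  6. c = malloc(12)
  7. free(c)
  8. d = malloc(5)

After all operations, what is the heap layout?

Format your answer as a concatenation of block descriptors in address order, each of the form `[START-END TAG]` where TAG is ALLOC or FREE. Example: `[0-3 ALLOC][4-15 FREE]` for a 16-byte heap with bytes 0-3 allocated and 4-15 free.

Answer: [0-4 ALLOC][5-38 FREE]

Derivation:
Op 1: a = malloc(2) -> a = 0; heap: [0-1 ALLOC][2-38 FREE]
Op 2: a = realloc(a, 19) -> a = 0; heap: [0-18 ALLOC][19-38 FREE]
Op 3: free(a) -> (freed a); heap: [0-38 FREE]
Op 4: b = malloc(9) -> b = 0; heap: [0-8 ALLOC][9-38 FREE]
Op 5: free(b) -> (freed b); heap: [0-38 FREE]
Op 6: c = malloc(12) -> c = 0; heap: [0-11 ALLOC][12-38 FREE]
Op 7: free(c) -> (freed c); heap: [0-38 FREE]
Op 8: d = malloc(5) -> d = 0; heap: [0-4 ALLOC][5-38 FREE]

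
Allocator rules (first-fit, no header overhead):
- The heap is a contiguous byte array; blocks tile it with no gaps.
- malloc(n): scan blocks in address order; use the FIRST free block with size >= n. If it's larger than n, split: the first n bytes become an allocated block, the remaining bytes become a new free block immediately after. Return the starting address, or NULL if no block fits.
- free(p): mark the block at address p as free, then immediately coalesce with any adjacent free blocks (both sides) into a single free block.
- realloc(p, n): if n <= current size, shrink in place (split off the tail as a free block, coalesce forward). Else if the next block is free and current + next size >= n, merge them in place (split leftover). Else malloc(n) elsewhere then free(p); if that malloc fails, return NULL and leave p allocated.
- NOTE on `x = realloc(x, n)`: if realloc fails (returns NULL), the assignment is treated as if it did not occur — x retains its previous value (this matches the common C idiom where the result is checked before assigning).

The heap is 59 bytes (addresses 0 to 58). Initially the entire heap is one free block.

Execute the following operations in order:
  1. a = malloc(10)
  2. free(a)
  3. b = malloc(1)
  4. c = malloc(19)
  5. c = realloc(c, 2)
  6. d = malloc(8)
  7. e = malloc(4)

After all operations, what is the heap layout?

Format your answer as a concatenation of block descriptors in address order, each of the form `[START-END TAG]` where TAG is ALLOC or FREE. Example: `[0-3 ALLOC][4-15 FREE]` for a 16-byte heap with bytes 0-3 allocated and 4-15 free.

Op 1: a = malloc(10) -> a = 0; heap: [0-9 ALLOC][10-58 FREE]
Op 2: free(a) -> (freed a); heap: [0-58 FREE]
Op 3: b = malloc(1) -> b = 0; heap: [0-0 ALLOC][1-58 FREE]
Op 4: c = malloc(19) -> c = 1; heap: [0-0 ALLOC][1-19 ALLOC][20-58 FREE]
Op 5: c = realloc(c, 2) -> c = 1; heap: [0-0 ALLOC][1-2 ALLOC][3-58 FREE]
Op 6: d = malloc(8) -> d = 3; heap: [0-0 ALLOC][1-2 ALLOC][3-10 ALLOC][11-58 FREE]
Op 7: e = malloc(4) -> e = 11; heap: [0-0 ALLOC][1-2 ALLOC][3-10 ALLOC][11-14 ALLOC][15-58 FREE]

Answer: [0-0 ALLOC][1-2 ALLOC][3-10 ALLOC][11-14 ALLOC][15-58 FREE]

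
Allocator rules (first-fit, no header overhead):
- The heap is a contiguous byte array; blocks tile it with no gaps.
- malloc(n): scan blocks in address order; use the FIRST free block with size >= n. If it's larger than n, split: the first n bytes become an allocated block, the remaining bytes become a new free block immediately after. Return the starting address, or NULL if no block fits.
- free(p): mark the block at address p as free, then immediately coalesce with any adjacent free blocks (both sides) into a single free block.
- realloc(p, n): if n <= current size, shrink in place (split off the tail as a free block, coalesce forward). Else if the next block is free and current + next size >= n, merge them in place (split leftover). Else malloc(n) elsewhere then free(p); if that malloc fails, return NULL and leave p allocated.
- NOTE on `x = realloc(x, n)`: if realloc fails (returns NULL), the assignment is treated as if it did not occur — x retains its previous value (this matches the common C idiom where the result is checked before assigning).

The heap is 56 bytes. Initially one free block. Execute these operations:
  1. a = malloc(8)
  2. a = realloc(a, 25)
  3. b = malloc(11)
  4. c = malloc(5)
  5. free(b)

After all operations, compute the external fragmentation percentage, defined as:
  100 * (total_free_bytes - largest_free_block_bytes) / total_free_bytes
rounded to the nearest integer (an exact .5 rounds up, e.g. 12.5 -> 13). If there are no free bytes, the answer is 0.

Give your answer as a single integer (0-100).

Op 1: a = malloc(8) -> a = 0; heap: [0-7 ALLOC][8-55 FREE]
Op 2: a = realloc(a, 25) -> a = 0; heap: [0-24 ALLOC][25-55 FREE]
Op 3: b = malloc(11) -> b = 25; heap: [0-24 ALLOC][25-35 ALLOC][36-55 FREE]
Op 4: c = malloc(5) -> c = 36; heap: [0-24 ALLOC][25-35 ALLOC][36-40 ALLOC][41-55 FREE]
Op 5: free(b) -> (freed b); heap: [0-24 ALLOC][25-35 FREE][36-40 ALLOC][41-55 FREE]
Free blocks: [11 15] total_free=26 largest=15 -> 100*(26-15)/26 = 1100/26 ≈ 42.308 -> rounds to 42

Answer: 42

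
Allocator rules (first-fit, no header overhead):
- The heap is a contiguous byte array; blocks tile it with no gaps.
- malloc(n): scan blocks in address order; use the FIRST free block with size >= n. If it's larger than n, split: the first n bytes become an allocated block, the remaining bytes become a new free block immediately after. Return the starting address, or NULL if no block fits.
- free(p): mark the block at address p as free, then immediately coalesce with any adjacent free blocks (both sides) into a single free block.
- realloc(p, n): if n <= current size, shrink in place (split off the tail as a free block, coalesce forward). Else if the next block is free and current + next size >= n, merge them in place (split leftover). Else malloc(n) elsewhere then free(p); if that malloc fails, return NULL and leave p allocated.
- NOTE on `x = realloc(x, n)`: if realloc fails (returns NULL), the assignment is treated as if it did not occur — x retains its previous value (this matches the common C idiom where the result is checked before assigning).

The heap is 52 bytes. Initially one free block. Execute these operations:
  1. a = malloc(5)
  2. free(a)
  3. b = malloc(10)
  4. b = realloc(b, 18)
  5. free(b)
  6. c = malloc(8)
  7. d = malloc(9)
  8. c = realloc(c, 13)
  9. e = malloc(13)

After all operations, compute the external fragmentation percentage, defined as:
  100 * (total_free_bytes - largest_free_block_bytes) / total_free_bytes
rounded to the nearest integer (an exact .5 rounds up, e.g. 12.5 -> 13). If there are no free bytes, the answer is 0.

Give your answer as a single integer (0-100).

Op 1: a = malloc(5) -> a = 0; heap: [0-4 ALLOC][5-51 FREE]
Op 2: free(a) -> (freed a); heap: [0-51 FREE]
Op 3: b = malloc(10) -> b = 0; heap: [0-9 ALLOC][10-51 FREE]
Op 4: b = realloc(b, 18) -> b = 0; heap: [0-17 ALLOC][18-51 FREE]
Op 5: free(b) -> (freed b); heap: [0-51 FREE]
Op 6: c = malloc(8) -> c = 0; heap: [0-7 ALLOC][8-51 FREE]
Op 7: d = malloc(9) -> d = 8; heap: [0-7 ALLOC][8-16 ALLOC][17-51 FREE]
Op 8: c = realloc(c, 13) -> c = 17; heap: [0-7 FREE][8-16 ALLOC][17-29 ALLOC][30-51 FREE]
Op 9: e = malloc(13) -> e = 30; heap: [0-7 FREE][8-16 ALLOC][17-29 ALLOC][30-42 ALLOC][43-51 FREE]
Free blocks: [8 9] total_free=17 largest=9 -> 100*(17-9)/17 = 800/17 ≈ 47.059 -> rounds to 47

Answer: 47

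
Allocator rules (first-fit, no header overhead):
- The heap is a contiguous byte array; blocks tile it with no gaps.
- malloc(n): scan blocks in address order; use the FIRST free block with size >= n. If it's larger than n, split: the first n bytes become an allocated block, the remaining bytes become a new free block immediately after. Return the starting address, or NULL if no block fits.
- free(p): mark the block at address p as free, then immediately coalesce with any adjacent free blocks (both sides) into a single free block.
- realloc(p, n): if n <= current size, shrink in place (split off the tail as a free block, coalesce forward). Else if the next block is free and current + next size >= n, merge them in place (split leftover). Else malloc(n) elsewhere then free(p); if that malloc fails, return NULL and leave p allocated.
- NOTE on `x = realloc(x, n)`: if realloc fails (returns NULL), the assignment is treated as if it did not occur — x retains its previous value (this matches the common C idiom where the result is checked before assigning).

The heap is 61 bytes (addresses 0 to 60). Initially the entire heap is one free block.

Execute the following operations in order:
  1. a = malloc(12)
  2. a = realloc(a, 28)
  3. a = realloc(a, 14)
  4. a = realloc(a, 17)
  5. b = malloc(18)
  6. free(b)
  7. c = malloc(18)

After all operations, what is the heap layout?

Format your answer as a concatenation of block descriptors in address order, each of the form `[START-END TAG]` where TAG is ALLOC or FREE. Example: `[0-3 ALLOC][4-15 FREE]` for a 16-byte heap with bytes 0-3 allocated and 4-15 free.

Answer: [0-16 ALLOC][17-34 ALLOC][35-60 FREE]

Derivation:
Op 1: a = malloc(12) -> a = 0; heap: [0-11 ALLOC][12-60 FREE]
Op 2: a = realloc(a, 28) -> a = 0; heap: [0-27 ALLOC][28-60 FREE]
Op 3: a = realloc(a, 14) -> a = 0; heap: [0-13 ALLOC][14-60 FREE]
Op 4: a = realloc(a, 17) -> a = 0; heap: [0-16 ALLOC][17-60 FREE]
Op 5: b = malloc(18) -> b = 17; heap: [0-16 ALLOC][17-34 ALLOC][35-60 FREE]
Op 6: free(b) -> (freed b); heap: [0-16 ALLOC][17-60 FREE]
Op 7: c = malloc(18) -> c = 17; heap: [0-16 ALLOC][17-34 ALLOC][35-60 FREE]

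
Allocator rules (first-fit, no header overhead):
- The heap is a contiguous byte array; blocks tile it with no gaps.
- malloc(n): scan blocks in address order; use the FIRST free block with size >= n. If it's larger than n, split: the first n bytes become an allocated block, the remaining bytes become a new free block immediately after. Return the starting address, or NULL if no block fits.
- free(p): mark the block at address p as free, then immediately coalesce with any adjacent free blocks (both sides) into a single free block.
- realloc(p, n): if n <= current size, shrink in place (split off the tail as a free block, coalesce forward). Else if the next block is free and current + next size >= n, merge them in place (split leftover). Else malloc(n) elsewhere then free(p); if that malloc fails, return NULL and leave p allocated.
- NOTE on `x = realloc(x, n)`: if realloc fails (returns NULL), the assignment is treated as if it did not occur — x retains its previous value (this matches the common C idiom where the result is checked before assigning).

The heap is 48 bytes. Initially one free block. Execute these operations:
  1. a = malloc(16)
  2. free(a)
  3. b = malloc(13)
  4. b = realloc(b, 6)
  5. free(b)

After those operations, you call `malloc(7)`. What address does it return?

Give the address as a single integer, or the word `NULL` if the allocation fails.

Answer: 0

Derivation:
Op 1: a = malloc(16) -> a = 0; heap: [0-15 ALLOC][16-47 FREE]
Op 2: free(a) -> (freed a); heap: [0-47 FREE]
Op 3: b = malloc(13) -> b = 0; heap: [0-12 ALLOC][13-47 FREE]
Op 4: b = realloc(b, 6) -> b = 0; heap: [0-5 ALLOC][6-47 FREE]
Op 5: free(b) -> (freed b); heap: [0-47 FREE]
malloc(7): first-fit scan over [0-47 FREE] -> 0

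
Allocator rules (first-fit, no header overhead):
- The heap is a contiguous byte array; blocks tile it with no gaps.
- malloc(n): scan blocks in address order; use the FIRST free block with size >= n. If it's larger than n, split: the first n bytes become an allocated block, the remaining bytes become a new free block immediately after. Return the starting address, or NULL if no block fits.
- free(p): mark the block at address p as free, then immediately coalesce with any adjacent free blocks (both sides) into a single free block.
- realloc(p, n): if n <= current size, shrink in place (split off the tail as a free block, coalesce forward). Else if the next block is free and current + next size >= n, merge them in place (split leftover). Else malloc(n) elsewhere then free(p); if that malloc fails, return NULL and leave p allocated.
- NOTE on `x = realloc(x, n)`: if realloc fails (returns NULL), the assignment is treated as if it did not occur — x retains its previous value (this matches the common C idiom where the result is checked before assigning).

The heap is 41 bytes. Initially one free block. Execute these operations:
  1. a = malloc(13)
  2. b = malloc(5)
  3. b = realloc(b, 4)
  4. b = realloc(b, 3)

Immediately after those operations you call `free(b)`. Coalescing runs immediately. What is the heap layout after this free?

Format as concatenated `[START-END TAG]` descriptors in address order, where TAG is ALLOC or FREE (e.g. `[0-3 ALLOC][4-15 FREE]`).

Answer: [0-12 ALLOC][13-40 FREE]

Derivation:
Op 1: a = malloc(13) -> a = 0; heap: [0-12 ALLOC][13-40 FREE]
Op 2: b = malloc(5) -> b = 13; heap: [0-12 ALLOC][13-17 ALLOC][18-40 FREE]
Op 3: b = realloc(b, 4) -> b = 13; heap: [0-12 ALLOC][13-16 ALLOC][17-40 FREE]
Op 4: b = realloc(b, 3) -> b = 13; heap: [0-12 ALLOC][13-15 ALLOC][16-40 FREE]
free(b): b = 13 -> block [13-15 ALLOC]; mark free, coalesce with adjacent free neighbors -> [0-12 ALLOC][13-40 FREE]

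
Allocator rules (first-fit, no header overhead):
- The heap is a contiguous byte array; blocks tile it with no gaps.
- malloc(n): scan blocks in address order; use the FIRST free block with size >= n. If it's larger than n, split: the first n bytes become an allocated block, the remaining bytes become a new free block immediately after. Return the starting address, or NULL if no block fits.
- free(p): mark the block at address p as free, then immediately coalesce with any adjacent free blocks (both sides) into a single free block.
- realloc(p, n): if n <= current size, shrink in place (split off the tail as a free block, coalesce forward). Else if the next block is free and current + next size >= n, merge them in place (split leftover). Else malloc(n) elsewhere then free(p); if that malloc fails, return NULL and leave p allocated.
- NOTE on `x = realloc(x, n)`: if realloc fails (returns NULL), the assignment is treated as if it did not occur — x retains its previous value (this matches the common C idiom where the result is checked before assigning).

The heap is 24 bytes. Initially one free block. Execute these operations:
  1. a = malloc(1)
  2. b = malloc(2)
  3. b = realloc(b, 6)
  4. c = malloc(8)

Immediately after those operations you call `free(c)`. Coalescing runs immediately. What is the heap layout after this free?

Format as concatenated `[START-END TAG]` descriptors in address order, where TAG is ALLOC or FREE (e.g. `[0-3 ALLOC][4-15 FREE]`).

Answer: [0-0 ALLOC][1-6 ALLOC][7-23 FREE]

Derivation:
Op 1: a = malloc(1) -> a = 0; heap: [0-0 ALLOC][1-23 FREE]
Op 2: b = malloc(2) -> b = 1; heap: [0-0 ALLOC][1-2 ALLOC][3-23 FREE]
Op 3: b = realloc(b, 6) -> b = 1; heap: [0-0 ALLOC][1-6 ALLOC][7-23 FREE]
Op 4: c = malloc(8) -> c = 7; heap: [0-0 ALLOC][1-6 ALLOC][7-14 ALLOC][15-23 FREE]
free(c): c = 7 -> block [7-14 ALLOC]; mark free, coalesce with adjacent free neighbors -> [0-0 ALLOC][1-6 ALLOC][7-23 FREE]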